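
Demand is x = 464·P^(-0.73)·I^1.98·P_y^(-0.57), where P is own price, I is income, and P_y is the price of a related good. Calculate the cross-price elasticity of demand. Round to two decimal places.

For a Cobb–Douglas (constant-elasticity) form x = A·P_y^α·…, the elasticity with respect to P_y equals the exponent α at every point.
Here the exponent on P_y is -0.57, so the cross-price elasticity of demand is -0.57.

-0.57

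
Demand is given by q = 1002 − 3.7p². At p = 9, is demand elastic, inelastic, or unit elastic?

inelastic

At p = 9, q = 702.3.
dq/dp = −2·3.7·p = −66.6.
Point elasticity E = (dq/dp)·(p/q) = -66.6 × 9/702.3 ≈ -0.853.
|E| ≈ 0.853 < 1, so demand is inelastic.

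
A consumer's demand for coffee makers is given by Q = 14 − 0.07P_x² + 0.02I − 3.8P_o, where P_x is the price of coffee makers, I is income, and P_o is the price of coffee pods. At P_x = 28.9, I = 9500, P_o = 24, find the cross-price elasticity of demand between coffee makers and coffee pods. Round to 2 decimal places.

-1.68

Evaluating quantity at (P_x, I, P_o) gives Q = 14 − 0.07(28.9)² + 0.02(9500) − 3.8(24) = 14 − 58.4647 + 190 − 91.2 = 54.3353.
∂Q/∂P_o = −3.8, so E_xy = -3.8·(24/54.3353) ≈ -1.68.
E_xy < 0: the goods are complements.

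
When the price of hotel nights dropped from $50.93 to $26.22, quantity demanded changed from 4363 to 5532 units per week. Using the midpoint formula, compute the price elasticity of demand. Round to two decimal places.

%Δq = (5532 − 4363)/[(4363 + 5532)/2] = 1169/4947.5 ≈ 0.2363.
%Δp = (26.22 − 50.93)/[(50.93 + 26.22)/2] = -24.71/38.575 ≈ -0.6406.
Arc elasticity E = %Δq/%Δp ≈ 0.2363/-0.6406 ≈ -0.37.
|E| < 1: demand is inelastic over this range.

-0.37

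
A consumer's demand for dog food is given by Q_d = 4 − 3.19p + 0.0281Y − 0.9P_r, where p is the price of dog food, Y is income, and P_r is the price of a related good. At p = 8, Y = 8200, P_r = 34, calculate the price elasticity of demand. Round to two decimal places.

Substituting, Q_d = 4 − 3.19(8) + 0.0281(8200) − 0.9(34) = 4 − 25.52 + 230.42 − 30.6 = 178.3.
∂Q_d/∂p = −3.19, so E_p = (−3.19)·(8/178.3) ≈ -0.14.
|E_p| < 1: demand is inelastic.

-0.14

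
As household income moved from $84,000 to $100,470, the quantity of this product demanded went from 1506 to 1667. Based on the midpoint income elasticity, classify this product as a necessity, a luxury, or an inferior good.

necessity

%ΔQ = (1667 − 1506)/[(1506+1667)/2] = 161/1586.5 ≈ 0.1015.
%ΔM = (100,470 − 84,000)/[(84,000+100,470)/2] = 16470/92235 ≈ 0.1786.
E_I = %ΔQ/%ΔM ≈ 0.568.
E_I ∈ (0,1): normal good (necessity).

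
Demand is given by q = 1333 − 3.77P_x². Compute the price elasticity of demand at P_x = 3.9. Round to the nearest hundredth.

At P_x = 3.9, q = 1275.6583.
dq/dP_x = −2·3.77·P_x = −29.406.
Point elasticity E = (dq/dP_x)·(P_x/q) = -29.406 × 3.9/1275.6583 ≈ -0.09.
|E| < 1, so demand is inelastic at this price.

-0.09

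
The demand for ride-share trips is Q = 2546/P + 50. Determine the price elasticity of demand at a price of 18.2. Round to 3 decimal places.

At P = 18.2, Q = 189.8901.
dQ/dP = −2546/P² = −7.6863.
Point elasticity E = (dQ/dP)·(P/Q) = -7.6863 × 18.2/189.8901 ≈ -0.737.
|E| < 1, so demand is inelastic at this price.

-0.737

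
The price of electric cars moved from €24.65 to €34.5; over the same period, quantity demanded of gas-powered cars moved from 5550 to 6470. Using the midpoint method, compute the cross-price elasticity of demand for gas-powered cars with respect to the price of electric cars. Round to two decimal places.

0.46

%ΔQ_x = (6470 − 5550)/[(5550+6470)/2] = 920/6010 ≈ 0.1531.
%ΔP_y = (34.5 − 24.65)/[(24.65+34.5)/2] ≈ 0.3331.
E_xy = 0.1531/0.3331 ≈ 0.46.
E_xy > 0, so gas-powered cars and electric cars are substitutes.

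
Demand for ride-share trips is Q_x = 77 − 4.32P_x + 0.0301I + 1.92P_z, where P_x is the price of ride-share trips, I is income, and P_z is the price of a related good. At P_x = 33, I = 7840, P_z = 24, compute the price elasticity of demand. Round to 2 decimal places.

First evaluate Q_x: 77 − 4.32(33) + 0.0301(7840) + 1.92(24) = 77 − 142.56 + 235.984 + 46.08 = 216.504.
∂Q_x/∂P_x = −4.32, so E_p = (−4.32)·(33/216.504) ≈ -0.66.
|E_p| < 1: demand is inelastic.

-0.66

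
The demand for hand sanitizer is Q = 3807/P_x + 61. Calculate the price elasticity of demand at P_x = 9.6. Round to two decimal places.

At P_x = 9.6, Q = 457.5625.
dQ/dP_x = −3807/P_x² = −41.3086.
Point elasticity E = (dQ/dP_x)·(P_x/Q) = -41.3086 × 9.6/457.5625 ≈ -0.87.
|E| < 1, so demand is inelastic at this price.

-0.87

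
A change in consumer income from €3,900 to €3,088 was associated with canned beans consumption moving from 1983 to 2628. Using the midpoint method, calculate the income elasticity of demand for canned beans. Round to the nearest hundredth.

%ΔQ = (2628 − 1983)/[(1983+2628)/2] = 645/2305.5 ≈ 0.2798.
%ΔI = (3,088 − 3,900)/[(3,900+3,088)/2] = -812/3494 ≈ -0.2324.
E_I = %ΔQ/%ΔI ≈ -1.20.
E_I < 0: inferior good.

-1.20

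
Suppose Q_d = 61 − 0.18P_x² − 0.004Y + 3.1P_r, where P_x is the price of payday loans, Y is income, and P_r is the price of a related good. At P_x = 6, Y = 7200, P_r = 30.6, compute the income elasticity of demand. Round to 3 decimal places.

-0.239

First evaluate Q_d: 61 − 0.18(6)² − 0.004(7200) + 3.1(30.6) = 61 − 6.48 − 28.8 + 94.86 = 120.58.
∂Q_d/∂Y = −0.004, so E_I = -0.004·(7200/120.58) ≈ -0.239.
E_I < 0: inferior good.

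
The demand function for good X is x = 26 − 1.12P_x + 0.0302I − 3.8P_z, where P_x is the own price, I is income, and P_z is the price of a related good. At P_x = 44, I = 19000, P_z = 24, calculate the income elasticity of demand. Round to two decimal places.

x = 26 − 1.12(44) + 0.0302(19000) − 3.8(24) = 26 − 49.28 + 573.8 − 91.2 = 459.32.
∂x/∂I = +0.0302, so E_I = 0.0302·(19000/459.32) ≈ 1.25.
E_I > 1: normal good (luxury).

1.25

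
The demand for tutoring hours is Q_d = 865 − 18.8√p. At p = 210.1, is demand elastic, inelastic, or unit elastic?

At p = 210.1, Q_d = 592.4973.
dQ_d/dp = −18.8/(2√p) = −18.8/(2·14.4948).
Point elasticity E = (dQ_d/dp)·(p/Q_d) = -0.6485 × 210.1/592.4973 ≈ -0.230.
|E| ≈ 0.230 < 1, so demand is inelastic.

inelastic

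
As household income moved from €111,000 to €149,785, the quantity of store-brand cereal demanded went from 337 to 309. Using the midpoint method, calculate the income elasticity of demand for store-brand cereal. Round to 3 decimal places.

%ΔQ = (309 − 337)/[(337+309)/2] = -28/323 ≈ -0.0867.
%ΔI = (149,785 − 111,000)/[(111,000+149,785)/2] = 38785/130392.5 ≈ 0.2974.
E_I = %ΔQ/%ΔI ≈ -0.291.
E_I < 0: inferior good.

-0.291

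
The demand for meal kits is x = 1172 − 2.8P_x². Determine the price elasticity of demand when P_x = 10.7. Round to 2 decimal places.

-0.75

At P_x = 10.7, x = 851.428.
dx/dP_x = −2·2.8·P_x = −59.92.
Point elasticity E = (dx/dP_x)·(P_x/x) = -59.92 × 10.7/851.428 ≈ -0.75.
|E| < 1, so demand is inelastic at this price.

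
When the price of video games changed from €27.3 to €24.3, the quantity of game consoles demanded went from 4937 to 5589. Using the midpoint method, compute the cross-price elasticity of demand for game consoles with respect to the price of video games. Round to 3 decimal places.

-1.065

%ΔQ_x = (5589 − 4937)/[(4937+5589)/2] = 652/5263 ≈ 0.1239.
%ΔP_y = (24.3 − 27.3)/[(27.3+24.3)/2] ≈ -0.1163.
E_xy = 0.1239/-0.1163 ≈ -1.065.
E_xy < 0, so game consoles and video games are complements.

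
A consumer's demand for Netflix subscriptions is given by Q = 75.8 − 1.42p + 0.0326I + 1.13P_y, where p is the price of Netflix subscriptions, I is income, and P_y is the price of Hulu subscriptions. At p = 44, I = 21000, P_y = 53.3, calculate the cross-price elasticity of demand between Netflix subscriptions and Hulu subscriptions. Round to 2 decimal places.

0.08

At the given point, Q = 75.8 − 1.42(44) + 0.0326(21000) + 1.13(53.3) = 75.8 − 62.48 + 684.6 + 60.229 = 758.149.
∂Q/∂P_y = +1.13, so E_xy = 1.13·(53.3/758.149) ≈ 0.08.
E_xy > 0: the goods are substitutes.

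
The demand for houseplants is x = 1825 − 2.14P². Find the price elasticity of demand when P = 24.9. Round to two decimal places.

-5.33

At P = 24.9, x = 498.1786.
dx/dP = −2·2.14·P = −106.572.
Point elasticity E = (dx/dP)·(P/x) = -106.572 × 24.9/498.1786 ≈ -5.33.
|E| > 1, so demand is elastic at this price.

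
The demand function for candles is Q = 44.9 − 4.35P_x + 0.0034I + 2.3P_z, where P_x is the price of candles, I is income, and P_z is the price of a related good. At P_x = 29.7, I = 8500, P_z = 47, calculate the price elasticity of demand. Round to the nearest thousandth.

First evaluate Q: 44.9 − 4.35(29.7) + 0.0034(8500) + 2.3(47) = 44.9 − 129.195 + 28.9 + 108.1 = 52.705.
∂Q/∂P_x = −4.35, so E_p = (−4.35)·(29.7/52.705) ≈ -2.451.
|E_p| > 1: demand is elastic.

-2.451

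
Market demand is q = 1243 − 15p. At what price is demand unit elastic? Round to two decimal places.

For linear demand q = a − bp, E = −bp/(a − bp). |E| = 1 ⇒ bp = a − bp ⇒ p = a/(2b).
p = 1243/(2·15) ≈ 41.43.

41.43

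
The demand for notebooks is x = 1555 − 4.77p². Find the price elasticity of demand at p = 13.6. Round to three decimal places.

-2.623

At p = 13.6, x = 672.7408.
dx/dp = −2·4.77·p = −129.744.
Point elasticity E = (dx/dp)·(p/x) = -129.744 × 13.6/672.7408 ≈ -2.623.
|E| > 1, so demand is elastic at this price.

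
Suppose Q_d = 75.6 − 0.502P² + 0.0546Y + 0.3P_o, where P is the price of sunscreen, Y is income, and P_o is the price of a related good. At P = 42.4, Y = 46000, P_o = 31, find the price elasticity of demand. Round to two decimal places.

-1.07

First evaluate Q_d: 75.6 − 0.502(42.4)² + 0.0546(46000) + 0.3(31) = 75.6 − 902.4755 + 2511.6 + 9.3 = 1694.0245.
∂Q_d/∂P = −2·0.502·P = -42.5696, so E_p = -42.5696·(42.4/1694.0245) ≈ -1.07.
|E_p| > 1: demand is elastic.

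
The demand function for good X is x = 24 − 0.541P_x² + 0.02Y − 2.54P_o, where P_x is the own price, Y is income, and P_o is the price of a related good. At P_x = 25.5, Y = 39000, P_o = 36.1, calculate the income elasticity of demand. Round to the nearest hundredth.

2.16

At the given point, x = 24 − 0.541(25.5)² + 0.02(39000) − 2.54(36.1) = 24 − 351.7853 + 780 − 91.694 = 360.5208.
∂x/∂Y = +0.02, so E_I = 0.02·(39000/360.5208) ≈ 2.16.
E_I > 1: normal good (luxury).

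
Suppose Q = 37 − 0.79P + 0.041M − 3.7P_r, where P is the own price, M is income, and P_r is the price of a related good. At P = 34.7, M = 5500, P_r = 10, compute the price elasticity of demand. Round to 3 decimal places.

Substituting, Q = 37 − 0.79(34.7) + 0.041(5500) − 3.7(10) = 37 − 27.413 + 225.5 − 37 = 198.087.
∂Q/∂P = −0.79, so E_p = (−0.79)·(34.7/198.087) ≈ -0.138.
|E_p| < 1: demand is inelastic.

-0.138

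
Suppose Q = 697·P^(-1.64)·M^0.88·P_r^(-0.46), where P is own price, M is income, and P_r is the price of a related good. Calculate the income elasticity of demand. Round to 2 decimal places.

0.88

For a Cobb–Douglas (constant-elasticity) form Q = A·M^α·…, the elasticity with respect to M equals the exponent α at every point.
Here the exponent on M is 0.88, so the income elasticity of demand is 0.88.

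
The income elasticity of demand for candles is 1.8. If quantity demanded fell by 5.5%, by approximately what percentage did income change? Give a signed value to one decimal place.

%ΔQ ≈ E × %ΔI ⇒ %ΔI = %ΔQ / E = (-5.5%)/(1.8) ≈ -3.1%.

-3.1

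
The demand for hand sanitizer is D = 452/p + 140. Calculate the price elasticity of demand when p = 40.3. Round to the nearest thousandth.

-0.074

At p = 40.3, D = 151.2159.
dD/dp = −452/p² = −0.2783.
Point elasticity E = (dD/dp)·(p/D) = -0.2783 × 40.3/151.2159 ≈ -0.074.
|E| < 1, so demand is inelastic at this price.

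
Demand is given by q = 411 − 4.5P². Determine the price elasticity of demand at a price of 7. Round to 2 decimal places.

-2.31

At P = 7, q = 190.5.
dq/dP = −2·4.5·P = −63.
Point elasticity E = (dq/dP)·(P/q) = -63 × 7/190.5 ≈ -2.31.
|E| > 1, so demand is elastic at this price.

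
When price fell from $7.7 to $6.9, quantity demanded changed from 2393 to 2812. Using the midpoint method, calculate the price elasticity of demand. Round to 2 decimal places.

%Δq = (2812 − 2393)/[(2393 + 2812)/2] = 419/2602.5 ≈ 0.1610.
%ΔP = (6.9 − 7.7)/[(7.7 + 6.9)/2] = -0.8/7.3 ≈ -0.1096.
Arc elasticity E = %Δq/%ΔP ≈ 0.1610/-0.1096 ≈ -1.47.
|E| > 1: demand is elastic over this range.

-1.47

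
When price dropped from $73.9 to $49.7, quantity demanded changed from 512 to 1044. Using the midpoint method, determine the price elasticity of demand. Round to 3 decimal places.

%Δq = (1044 − 512)/[(512 + 1044)/2] = 532/778 ≈ 0.6838.
%ΔP = (49.7 − 73.9)/[(73.9 + 49.7)/2] = -24.2/61.8 ≈ -0.3916.
Arc elasticity E = %Δq/%ΔP ≈ 0.6838/-0.3916 ≈ -1.746.
|E| > 1: demand is elastic over this range.

-1.746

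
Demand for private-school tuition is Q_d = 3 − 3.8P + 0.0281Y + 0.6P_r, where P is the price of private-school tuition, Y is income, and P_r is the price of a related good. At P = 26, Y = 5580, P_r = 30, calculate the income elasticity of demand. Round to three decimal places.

Q_d = 3 − 3.8(26) + 0.0281(5580) + 0.6(30) = 3 − 98.8 + 156.798 + 18 = 78.998.
∂Q_d/∂Y = +0.0281, so E_I = 0.0281·(5580/78.998) ≈ 1.985.
E_I > 1: normal good (luxury).

1.985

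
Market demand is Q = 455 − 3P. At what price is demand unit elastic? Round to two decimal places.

For linear demand Q = a − bP, E = −bP/(a − bP). |E| = 1 ⇒ bP = a − bP ⇒ P = a/(2b).
P = 455/(2·3) ≈ 75.83.

75.83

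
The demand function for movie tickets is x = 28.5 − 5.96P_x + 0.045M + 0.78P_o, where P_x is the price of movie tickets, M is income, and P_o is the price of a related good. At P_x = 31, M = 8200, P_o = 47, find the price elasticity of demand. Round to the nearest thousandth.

Substituting, x = 28.5 − 5.96(31) + 0.045(8200) + 0.78(47) = 28.5 − 184.76 + 369 + 36.66 = 249.4.
∂x/∂P_x = −5.96, so E_p = (−5.96)·(31/249.4) ≈ -0.741.
|E_p| < 1: demand is inelastic.

-0.741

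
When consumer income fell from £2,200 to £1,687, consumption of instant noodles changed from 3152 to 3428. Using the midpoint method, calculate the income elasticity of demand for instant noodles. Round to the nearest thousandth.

%ΔQ = (3428 − 3152)/[(3152+3428)/2] = 276/3290 ≈ 0.0839.
%ΔM = (1,687 − 2,200)/[(2,200+1,687)/2] = -513/1943.5 ≈ -0.2640.
E_I = %ΔQ/%ΔM ≈ -0.318.
E_I < 0: inferior good.

-0.318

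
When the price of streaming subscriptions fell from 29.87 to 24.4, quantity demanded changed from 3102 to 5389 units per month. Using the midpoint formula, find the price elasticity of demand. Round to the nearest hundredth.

%ΔQ = (5389 − 3102)/[(3102 + 5389)/2] = 2287/4245.5 ≈ 0.5387.
%Δp = (24.4 − 29.87)/[(29.87 + 24.4)/2] = -5.47/27.135 ≈ -0.2016.
Arc elasticity E = %ΔQ/%Δp ≈ 0.5387/-0.2016 ≈ -2.67.
|E| > 1: demand is elastic over this range.

-2.67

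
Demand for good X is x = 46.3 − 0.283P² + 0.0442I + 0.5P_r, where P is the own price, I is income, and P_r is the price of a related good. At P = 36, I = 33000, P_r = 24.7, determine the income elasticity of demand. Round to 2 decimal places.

Evaluating quantity at (P, I, P_r) gives x = 46.3 − 0.283(36)² + 0.0442(33000) + 0.5(24.7) = 46.3 − 366.768 + 1458.6 + 12.35 = 1150.482.
∂x/∂I = +0.0442, so E_I = 0.0442·(33000/1150.482) ≈ 1.27.
E_I > 1: normal good (luxury).

1.27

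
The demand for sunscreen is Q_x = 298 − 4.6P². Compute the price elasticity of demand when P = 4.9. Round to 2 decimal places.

-1.18

At P = 4.9, Q_x = 187.554.
dQ_x/dP = −2·4.6·P = −45.08.
Point elasticity E = (dQ_x/dP)·(P/Q_x) = -45.08 × 4.9/187.554 ≈ -1.18.
|E| > 1, so demand is elastic at this price.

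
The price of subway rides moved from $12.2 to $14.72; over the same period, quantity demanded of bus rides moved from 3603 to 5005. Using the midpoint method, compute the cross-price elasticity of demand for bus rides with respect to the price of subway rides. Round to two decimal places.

%ΔQ_x = (5005 − 3603)/[(3603+5005)/2] = 1402/4304 ≈ 0.3257.
%ΔP_y = (14.72 − 12.2)/[(12.2+14.72)/2] ≈ 0.1872.
E_xy = 0.3257/0.1872 ≈ 1.74.
E_xy > 0, so bus rides and subway rides are substitutes.

1.74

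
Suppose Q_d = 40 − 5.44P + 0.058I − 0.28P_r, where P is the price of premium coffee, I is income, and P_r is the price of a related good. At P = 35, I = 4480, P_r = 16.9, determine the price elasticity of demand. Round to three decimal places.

Q_d = 40 − 5.44(35) + 0.058(4480) − 0.28(16.9) = 40 − 190.4 + 259.84 − 4.732 = 104.708.
∂Q_d/∂P = −5.44, so E_p = (−5.44)·(35/104.708) ≈ -1.818.
|E_p| > 1: demand is elastic.

-1.818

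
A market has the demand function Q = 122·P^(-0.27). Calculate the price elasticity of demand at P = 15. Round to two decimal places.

-0.27

For a Cobb–Douglas (constant-elasticity) form Q = A·P^α·…, the elasticity with respect to P equals the exponent α at every point.
Here the exponent on P is -0.27, so the price elasticity of demand is -0.27.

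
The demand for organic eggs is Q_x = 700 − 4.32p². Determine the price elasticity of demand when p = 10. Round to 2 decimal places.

-3.22

At p = 10, Q_x = 268.
dQ_x/dp = −2·4.32·p = −86.4.
Point elasticity E = (dQ_x/dp)·(p/Q_x) = -86.4 × 10/268 ≈ -3.22.
|E| > 1, so demand is elastic at this price.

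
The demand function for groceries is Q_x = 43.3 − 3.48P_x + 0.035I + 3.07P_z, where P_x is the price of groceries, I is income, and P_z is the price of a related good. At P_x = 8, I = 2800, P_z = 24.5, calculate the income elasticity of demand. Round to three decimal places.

Q_x = 43.3 − 3.48(8) + 0.035(2800) + 3.07(24.5) = 43.3 − 27.84 + 98 + 75.215 = 188.675.
∂Q_x/∂I = +0.035, so E_I = 0.035·(2800/188.675) ≈ 0.519.
E_I ∈ (0,1): normal good (necessity).

0.519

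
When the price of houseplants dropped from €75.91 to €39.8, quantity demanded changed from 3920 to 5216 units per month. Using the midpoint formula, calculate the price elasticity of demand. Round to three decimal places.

-0.455

%Δq = (5216 − 3920)/[(3920 + 5216)/2] = 1296/4568 ≈ 0.2837.
%ΔP = (39.8 − 75.91)/[(75.91 + 39.8)/2] = -36.11/57.855 ≈ -0.6241.
Arc elasticity E = %Δq/%ΔP ≈ 0.2837/-0.6241 ≈ -0.455.
|E| < 1: demand is inelastic over this range.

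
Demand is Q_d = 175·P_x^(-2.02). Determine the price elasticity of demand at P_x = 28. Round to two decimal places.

-2.02

For a Cobb–Douglas (constant-elasticity) form Q_d = A·P_x^α·…, the elasticity with respect to P_x equals the exponent α at every point.
Here the exponent on P_x is -2.02, so the price elasticity of demand is -2.02.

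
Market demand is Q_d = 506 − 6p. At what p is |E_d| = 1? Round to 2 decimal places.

For linear demand Q_d = a − bp, E = −bp/(a − bp). |E| = 1 ⇒ bp = a − bp ⇒ p = a/(2b).
p = 506/(2·6) ≈ 42.17.

42.17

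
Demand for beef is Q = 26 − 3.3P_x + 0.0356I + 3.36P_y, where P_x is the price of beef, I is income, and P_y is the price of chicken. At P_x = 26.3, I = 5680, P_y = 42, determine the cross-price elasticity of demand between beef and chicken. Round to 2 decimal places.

Q = 26 − 3.3(26.3) + 0.0356(5680) + 3.36(42) = 26 − 86.79 + 202.208 + 141.12 = 282.538.
∂Q/∂P_y = +3.36, so E_xy = 3.36·(42/282.538) ≈ 0.50.
E_xy > 0: the goods are substitutes.

0.50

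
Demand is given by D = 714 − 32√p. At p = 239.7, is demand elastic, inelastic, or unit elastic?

elastic

At p = 239.7, D = 218.5681.
dD/dp = −32/(2√p) = −32/(2·15.4822).
Point elasticity E = (dD/dp)·(p/D) = -1.0334 × 239.7/218.5681 ≈ -1.133.
|E| ≈ 1.133 > 1, so demand is elastic.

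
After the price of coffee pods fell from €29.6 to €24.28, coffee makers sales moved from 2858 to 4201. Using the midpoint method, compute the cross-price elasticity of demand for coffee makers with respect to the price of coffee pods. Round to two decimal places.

%ΔQ_x = (4201 − 2858)/[(2858+4201)/2] = 1343/3529.5 ≈ 0.3805.
%ΔP_y = (24.28 − 29.6)/[(29.6+24.28)/2] ≈ -0.1975.
E_xy = 0.3805/-0.1975 ≈ -1.93.
E_xy < 0, so coffee makers and coffee pods are complements.

-1.93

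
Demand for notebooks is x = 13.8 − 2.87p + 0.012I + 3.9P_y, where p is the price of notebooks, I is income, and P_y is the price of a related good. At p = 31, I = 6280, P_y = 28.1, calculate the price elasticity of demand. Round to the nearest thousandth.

-0.810

Evaluating quantity at (p, I, P_y) gives x = 13.8 − 2.87(31) + 0.012(6280) + 3.9(28.1) = 13.8 − 88.97 + 75.36 + 109.59 = 109.78.
∂x/∂p = −2.87, so E_p = (−2.87)·(31/109.78) ≈ -0.810.
|E_p| < 1: demand is inelastic.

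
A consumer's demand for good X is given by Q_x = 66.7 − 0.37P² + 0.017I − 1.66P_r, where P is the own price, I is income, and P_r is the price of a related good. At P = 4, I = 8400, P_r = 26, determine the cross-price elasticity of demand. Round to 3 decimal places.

-0.269

Substituting, Q_x = 66.7 − 0.37(4)² + 0.017(8400) − 1.66(26) = 66.7 − 5.92 + 142.8 − 43.16 = 160.42.
∂Q_x/∂P_r = −1.66, so E_xy = -1.66·(26/160.42) ≈ -0.269.
E_xy < 0: the goods are complements.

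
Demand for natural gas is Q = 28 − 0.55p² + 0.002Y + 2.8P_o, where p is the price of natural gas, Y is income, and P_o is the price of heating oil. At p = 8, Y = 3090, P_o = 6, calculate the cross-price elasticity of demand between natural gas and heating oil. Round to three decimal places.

1.065

Evaluating quantity at (p, Y, P_o) gives Q = 28 − 0.55(8)² + 0.002(3090) + 2.8(6) = 28 − 35.2 + 6.18 + 16.8 = 15.78.
∂Q/∂P_o = +2.8, so E_xy = 2.8·(6/15.78) ≈ 1.065.
E_xy > 0: the goods are substitutes.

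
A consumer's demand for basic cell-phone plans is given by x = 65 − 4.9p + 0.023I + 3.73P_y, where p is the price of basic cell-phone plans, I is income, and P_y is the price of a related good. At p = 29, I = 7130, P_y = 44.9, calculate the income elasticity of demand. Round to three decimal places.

0.645

x = 65 − 4.9(29) + 0.023(7130) + 3.73(44.9) = 65 − 142.1 + 163.99 + 167.477 = 254.367.
∂x/∂I = +0.023, so E_I = 0.023·(7130/254.367) ≈ 0.645.
E_I ∈ (0,1): normal good (necessity).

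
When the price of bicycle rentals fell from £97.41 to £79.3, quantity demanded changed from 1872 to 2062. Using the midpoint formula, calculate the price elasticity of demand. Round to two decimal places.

%Δq = (2062 − 1872)/[(1872 + 2062)/2] = 190/1967 ≈ 0.0966.
%ΔP = (79.3 − 97.41)/[(97.41 + 79.3)/2] = -18.11/88.355 ≈ -0.2050.
Arc elasticity E = %Δq/%ΔP ≈ 0.0966/-0.2050 ≈ -0.47.
|E| < 1: demand is inelastic over this range.

-0.47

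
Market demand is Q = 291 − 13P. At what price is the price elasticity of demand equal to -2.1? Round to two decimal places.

15.16

Set −bP/(a − bP) = −2.1 ⇒ bP = 2.1(a − bP) ⇒ bP(1+2.1) = 2.1·a.
P = 2.1·291/(13·3.1) ≈ 15.16.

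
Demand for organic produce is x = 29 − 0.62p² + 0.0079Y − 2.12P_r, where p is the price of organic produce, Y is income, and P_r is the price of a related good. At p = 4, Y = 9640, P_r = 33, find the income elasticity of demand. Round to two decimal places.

Evaluating quantity at (p, Y, P_r) gives x = 29 − 0.62(4)² + 0.0079(9640) − 2.12(33) = 29 − 9.92 + 76.156 − 69.96 = 25.276.
∂x/∂Y = +0.0079, so E_I = 0.0079·(9640/25.276) ≈ 3.01.
E_I > 1: normal good (luxury).

3.01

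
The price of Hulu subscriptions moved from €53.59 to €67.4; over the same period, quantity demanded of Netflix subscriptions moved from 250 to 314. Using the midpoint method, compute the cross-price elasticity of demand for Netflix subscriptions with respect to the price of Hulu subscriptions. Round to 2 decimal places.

0.99

%ΔQ_x = (314 − 250)/[(250+314)/2] = 64/282 ≈ 0.2270.
%ΔP_y = (67.4 − 53.59)/[(53.59+67.4)/2] ≈ 0.2283.
E_xy = 0.2270/0.2283 ≈ 0.99.
E_xy > 0, so Netflix subscriptions and Hulu subscriptions are substitutes.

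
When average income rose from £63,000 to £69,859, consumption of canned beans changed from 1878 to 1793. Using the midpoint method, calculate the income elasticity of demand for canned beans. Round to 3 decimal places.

%ΔQ = (1793 − 1878)/[(1878+1793)/2] = -85/1835.5 ≈ -0.0463.
%ΔI = (69,859 − 63,000)/[(63,000+69,859)/2] = 6859/66429.5 ≈ 0.1033.
E_I = %ΔQ/%ΔI ≈ -0.449.
E_I < 0: inferior good.

-0.449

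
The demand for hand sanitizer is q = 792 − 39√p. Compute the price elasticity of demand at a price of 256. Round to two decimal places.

-1.86

At p = 256, q = 168.
dq/dp = −39/(2√p) = −39/(2·16).
Point elasticity E = (dq/dp)·(p/q) = -1.2188 × 256/168 ≈ -1.86.
|E| > 1, so demand is elastic at this price.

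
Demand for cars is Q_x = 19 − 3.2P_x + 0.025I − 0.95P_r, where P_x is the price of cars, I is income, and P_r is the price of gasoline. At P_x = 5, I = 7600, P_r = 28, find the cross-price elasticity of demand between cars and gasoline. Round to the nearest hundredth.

-0.16

Evaluating quantity at (P_x, I, P_r) gives Q_x = 19 − 3.2(5) + 0.025(7600) − 0.95(28) = 19 − 16 + 190 − 26.6 = 166.4.
∂Q_x/∂P_r = −0.95, so E_xy = -0.95·(28/166.4) ≈ -0.16.
E_xy < 0: the goods are complements.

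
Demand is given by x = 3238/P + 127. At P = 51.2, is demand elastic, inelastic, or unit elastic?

At P = 51.2, x = 190.2422.
dx/dP = −3238/P² = −1.2352.
Point elasticity E = (dx/dP)·(P/x) = -1.2352 × 51.2/190.2422 ≈ -0.332.
|E| ≈ 0.332 < 1, so demand is inelastic.

inelastic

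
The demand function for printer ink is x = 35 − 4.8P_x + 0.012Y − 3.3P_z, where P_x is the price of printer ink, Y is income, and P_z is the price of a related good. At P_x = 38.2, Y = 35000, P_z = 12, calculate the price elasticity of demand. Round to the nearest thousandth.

-0.790

At the given point, x = 35 − 4.8(38.2) + 0.012(35000) − 3.3(12) = 35 − 183.36 + 420 − 39.6 = 232.04.
∂x/∂P_x = −4.8, so E_p = (−4.8)·(38.2/232.04) ≈ -0.790.
|E_p| < 1: demand is inelastic.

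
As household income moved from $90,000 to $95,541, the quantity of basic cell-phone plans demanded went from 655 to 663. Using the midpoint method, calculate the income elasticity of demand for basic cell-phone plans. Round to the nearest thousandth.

0.203

%ΔQ = (663 − 655)/[(655+663)/2] = 8/659 ≈ 0.0121.
%ΔM = (95,541 − 90,000)/[(90,000+95,541)/2] = 5541/92770.5 ≈ 0.0597.
E_I = %ΔQ/%ΔM ≈ 0.203.
E_I ∈ (0,1): normal good (necessity).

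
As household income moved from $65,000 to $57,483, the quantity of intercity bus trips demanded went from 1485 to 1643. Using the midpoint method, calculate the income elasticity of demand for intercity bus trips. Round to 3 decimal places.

%ΔQ = (1643 − 1485)/[(1485+1643)/2] = 158/1564 ≈ 0.1010.
%ΔI = (57,483 − 65,000)/[(65,000+57,483)/2] = -7517/61241.5 ≈ -0.1227.
E_I = %ΔQ/%ΔI ≈ -0.823.
E_I < 0: inferior good.

-0.823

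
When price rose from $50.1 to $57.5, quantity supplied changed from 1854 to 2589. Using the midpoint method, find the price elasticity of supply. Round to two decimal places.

2.41

%ΔQ = (2589 − 1854)/[(1854 + 2589)/2] = 735/2221.5 ≈ 0.3309.
%ΔP = (57.5 − 50.1)/[(50.1 + 57.5)/2] = 7.4/53.8 ≈ 0.1375.
Arc elasticity E = %ΔQ/%ΔP ≈ 0.3309/0.1375 ≈ 2.41.
|E| > 1: supply is elastic over this range.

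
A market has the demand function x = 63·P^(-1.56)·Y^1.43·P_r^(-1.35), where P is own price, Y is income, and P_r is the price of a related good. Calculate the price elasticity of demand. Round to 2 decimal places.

For a Cobb–Douglas (constant-elasticity) form x = A·P^α·…, the elasticity with respect to P equals the exponent α at every point.
Here the exponent on P is -1.56, so the price elasticity of demand is -1.56.

-1.56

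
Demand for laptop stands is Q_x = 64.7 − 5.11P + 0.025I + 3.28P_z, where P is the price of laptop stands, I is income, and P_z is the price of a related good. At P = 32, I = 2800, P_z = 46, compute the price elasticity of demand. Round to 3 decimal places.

-1.340

First evaluate Q_x: 64.7 − 5.11(32) + 0.025(2800) + 3.28(46) = 64.7 − 163.52 + 70 + 150.88 = 122.06.
∂Q_x/∂P = −5.11, so E_p = (−5.11)·(32/122.06) ≈ -1.340.
|E_p| > 1: demand is elastic.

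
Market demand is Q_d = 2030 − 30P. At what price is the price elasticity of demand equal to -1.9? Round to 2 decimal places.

Set −bP/(a − bP) = −1.9 ⇒ bP = 1.9(a − bP) ⇒ bP(1+1.9) = 1.9·a.
P = 1.9·2030/(30·2.9) ≈ 44.33.

44.33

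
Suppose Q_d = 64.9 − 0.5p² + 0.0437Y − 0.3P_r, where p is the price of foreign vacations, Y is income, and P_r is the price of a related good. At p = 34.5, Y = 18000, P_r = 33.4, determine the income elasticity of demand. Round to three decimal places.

Q_d = 64.9 − 0.5(34.5)² + 0.0437(18000) − 0.3(33.4) = 64.9 − 595.125 + 786.6 − 10.02 = 246.355.
∂Q_d/∂Y = +0.0437, so E_I = 0.0437·(18000/246.355) ≈ 3.193.
E_I > 1: normal good (luxury).

3.193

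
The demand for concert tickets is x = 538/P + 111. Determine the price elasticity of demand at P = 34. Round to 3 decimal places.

-0.125

At P = 34, x = 126.8235.
dx/dP = −538/P² = −0.4654.
Point elasticity E = (dx/dP)·(P/x) = -0.4654 × 34/126.8235 ≈ -0.125.
|E| < 1, so demand is inelastic at this price.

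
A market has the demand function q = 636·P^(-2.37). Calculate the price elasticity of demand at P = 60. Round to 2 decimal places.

For a Cobb–Douglas (constant-elasticity) form q = A·P^α·…, the elasticity with respect to P equals the exponent α at every point.
Here the exponent on P is -2.37, so the price elasticity of demand is -2.37.

-2.37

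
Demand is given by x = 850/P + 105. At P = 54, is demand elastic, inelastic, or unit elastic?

inelastic

At P = 54, x = 120.7407.
dx/dP = −850/P² = −0.2915.
Point elasticity E = (dx/dP)·(P/x) = -0.2915 × 54/120.7407 ≈ -0.130.
|E| ≈ 0.130 < 1, so demand is inelastic.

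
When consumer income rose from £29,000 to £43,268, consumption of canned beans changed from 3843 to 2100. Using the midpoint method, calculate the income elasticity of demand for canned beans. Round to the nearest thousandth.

%ΔQ = (2100 − 3843)/[(3843+2100)/2] = -1743/2971.5 ≈ -0.5866.
%ΔM = (43,268 − 29,000)/[(29,000+43,268)/2] = 14268/36134 ≈ 0.3949.
E_I = %ΔQ/%ΔM ≈ -1.486.
E_I < 0: inferior good.

-1.486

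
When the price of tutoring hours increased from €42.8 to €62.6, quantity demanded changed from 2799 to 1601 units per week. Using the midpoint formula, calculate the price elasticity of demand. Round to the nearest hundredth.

-1.45

%Δq = (1601 − 2799)/[(2799 + 1601)/2] = -1198/2200 ≈ -0.5445.
%ΔP = (62.6 − 42.8)/[(42.8 + 62.6)/2] = 19.8/52.7 ≈ 0.3757.
Arc elasticity E = %Δq/%ΔP ≈ -0.5445/0.3757 ≈ -1.45.
|E| > 1: demand is elastic over this range.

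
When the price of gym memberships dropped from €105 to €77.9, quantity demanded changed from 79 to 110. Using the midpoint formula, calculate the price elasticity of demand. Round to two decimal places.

-1.11

%Δq = (110 − 79)/[(79 + 110)/2] = 31/94.5 ≈ 0.3280.
%ΔP = (77.9 − 105)/[(105 + 77.9)/2] = -27.1/91.45 ≈ -0.2963.
Arc elasticity E = %Δq/%ΔP ≈ 0.3280/-0.2963 ≈ -1.11.
|E| > 1: demand is elastic over this range.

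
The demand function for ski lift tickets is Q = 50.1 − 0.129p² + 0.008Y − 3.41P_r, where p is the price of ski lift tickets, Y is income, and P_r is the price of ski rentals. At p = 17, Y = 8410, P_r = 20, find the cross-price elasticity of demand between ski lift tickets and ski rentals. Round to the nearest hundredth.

-5.73

First evaluate Q: 50.1 − 0.129(17)² + 0.008(8410) − 3.41(20) = 50.1 − 37.281 + 67.28 − 68.2 = 11.899.
∂Q/∂P_r = −3.41, so E_xy = -3.41·(20/11.899) ≈ -5.73.
E_xy < 0: the goods are complements.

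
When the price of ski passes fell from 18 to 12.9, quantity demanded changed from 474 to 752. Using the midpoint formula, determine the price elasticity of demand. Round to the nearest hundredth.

-1.37

%ΔQ = (752 − 474)/[(474 + 752)/2] = 278/613 ≈ 0.4535.
%Δp = (12.9 − 18)/[(18 + 12.9)/2] = -5.1/15.45 ≈ -0.3301.
Arc elasticity E = %ΔQ/%Δp ≈ 0.4535/-0.3301 ≈ -1.37.
|E| > 1: demand is elastic over this range.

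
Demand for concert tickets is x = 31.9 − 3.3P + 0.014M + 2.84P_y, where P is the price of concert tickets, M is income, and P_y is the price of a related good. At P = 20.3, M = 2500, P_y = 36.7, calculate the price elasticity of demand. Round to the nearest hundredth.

-0.64

Evaluating quantity at (P, M, P_y) gives x = 31.9 − 3.3(20.3) + 0.014(2500) + 2.84(36.7) = 31.9 − 66.99 + 35 + 104.228 = 104.138.
∂x/∂P = −3.3, so E_p = (−3.3)·(20.3/104.138) ≈ -0.64.
|E_p| < 1: demand is inelastic.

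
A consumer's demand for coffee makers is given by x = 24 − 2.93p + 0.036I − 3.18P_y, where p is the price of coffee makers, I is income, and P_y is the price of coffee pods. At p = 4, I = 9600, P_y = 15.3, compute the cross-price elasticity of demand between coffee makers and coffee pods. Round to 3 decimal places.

Substituting, x = 24 − 2.93(4) + 0.036(9600) − 3.18(15.3) = 24 − 11.72 + 345.6 − 48.654 = 309.226.
∂x/∂P_y = −3.18, so E_xy = -3.18·(15.3/309.226) ≈ -0.157.
E_xy < 0: the goods are complements.

-0.157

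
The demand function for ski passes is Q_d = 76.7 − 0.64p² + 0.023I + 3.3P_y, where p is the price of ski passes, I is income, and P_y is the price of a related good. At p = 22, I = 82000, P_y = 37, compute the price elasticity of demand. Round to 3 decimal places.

-0.349

Substituting, Q_d = 76.7 − 0.64(22)² + 0.023(82000) + 3.3(37) = 76.7 − 309.76 + 1886 + 122.1 = 1775.04.
∂Q_d/∂p = −2·0.64·p = -28.16, so E_p = -28.16·(22/1775.04) ≈ -0.349.
|E_p| < 1: demand is inelastic.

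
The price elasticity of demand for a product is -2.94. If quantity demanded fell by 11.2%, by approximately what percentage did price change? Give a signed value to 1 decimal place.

%ΔQ ≈ E × %ΔP ⇒ %ΔP = %ΔQ / E = (-11.2%)/(-2.94) ≈ 3.8%.

3.8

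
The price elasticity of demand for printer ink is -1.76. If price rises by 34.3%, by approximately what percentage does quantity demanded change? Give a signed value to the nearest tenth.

%ΔQ ≈ E × %ΔP = (-1.76) × (34.3%) ≈ -60.4%.

-60.4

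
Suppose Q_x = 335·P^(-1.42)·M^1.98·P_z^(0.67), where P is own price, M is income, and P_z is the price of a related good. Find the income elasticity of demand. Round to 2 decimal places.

For a Cobb–Douglas (constant-elasticity) form Q_x = A·M^α·…, the elasticity with respect to M equals the exponent α at every point.
Here the exponent on M is 1.98, so the income elasticity of demand is 1.98.

1.98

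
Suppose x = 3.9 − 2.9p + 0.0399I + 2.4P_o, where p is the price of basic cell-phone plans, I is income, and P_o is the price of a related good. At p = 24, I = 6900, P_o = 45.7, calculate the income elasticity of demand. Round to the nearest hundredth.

0.86

At the given point, x = 3.9 − 2.9(24) + 0.0399(6900) + 2.4(45.7) = 3.9 − 69.6 + 275.31 + 109.68 = 319.29.
∂x/∂I = +0.0399, so E_I = 0.0399·(6900/319.29) ≈ 0.86.
E_I ∈ (0,1): normal good (necessity).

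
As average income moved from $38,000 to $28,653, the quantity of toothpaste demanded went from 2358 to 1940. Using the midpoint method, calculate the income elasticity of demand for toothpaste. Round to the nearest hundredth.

0.69

%ΔQ = (1940 − 2358)/[(2358+1940)/2] = -418/2149 ≈ -0.1945.
%ΔY = (28,653 − 38,000)/[(38,000+28,653)/2] = -9347/33326.5 ≈ -0.2805.
E_I = %ΔQ/%ΔY ≈ 0.69.
E_I ∈ (0,1): normal good (necessity).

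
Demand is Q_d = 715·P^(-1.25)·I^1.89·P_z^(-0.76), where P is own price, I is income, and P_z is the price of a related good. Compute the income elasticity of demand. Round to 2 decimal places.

For a Cobb–Douglas (constant-elasticity) form Q_d = A·I^α·…, the elasticity with respect to I equals the exponent α at every point.
Here the exponent on I is 1.89, so the income elasticity of demand is 1.89.

1.89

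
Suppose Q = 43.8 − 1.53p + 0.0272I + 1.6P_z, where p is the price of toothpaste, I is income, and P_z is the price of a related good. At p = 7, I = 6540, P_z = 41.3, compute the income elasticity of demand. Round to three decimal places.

0.642

Evaluating quantity at (p, I, P_z) gives Q = 43.8 − 1.53(7) + 0.0272(6540) + 1.6(41.3) = 43.8 − 10.71 + 177.888 + 66.08 = 277.058.
∂Q/∂I = +0.0272, so E_I = 0.0272·(6540/277.058) ≈ 0.642.
E_I ∈ (0,1): normal good (necessity).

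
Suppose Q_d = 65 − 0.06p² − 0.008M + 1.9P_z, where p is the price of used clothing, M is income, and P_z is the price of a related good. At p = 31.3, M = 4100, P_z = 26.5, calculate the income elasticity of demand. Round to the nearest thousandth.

-1.380

First evaluate Q_d: 65 − 0.06(31.3)² − 0.008(4100) + 1.9(26.5) = 65 − 58.7814 − 32.8 + 50.35 = 23.7686.
∂Q_d/∂M = −0.008, so E_I = -0.008·(4100/23.7686) ≈ -1.380.
E_I < 0: inferior good.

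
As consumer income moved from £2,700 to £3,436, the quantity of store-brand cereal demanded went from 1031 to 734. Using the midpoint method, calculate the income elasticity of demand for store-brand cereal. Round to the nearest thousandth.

%ΔQ = (734 − 1031)/[(1031+734)/2] = -297/882.5 ≈ -0.3365.
%ΔM = (3,436 − 2,700)/[(2,700+3,436)/2] = 736/3068 ≈ 0.2399.
E_I = %ΔQ/%ΔM ≈ -1.403.
E_I < 0: inferior good.

-1.403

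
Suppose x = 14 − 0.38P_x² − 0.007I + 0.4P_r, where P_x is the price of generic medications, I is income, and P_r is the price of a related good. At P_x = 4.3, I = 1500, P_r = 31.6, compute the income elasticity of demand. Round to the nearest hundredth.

-1.15

Evaluating quantity at (P_x, I, P_r) gives x = 14 − 0.38(4.3)² − 0.007(1500) + 0.4(31.6) = 14 − 7.0262 − 10.5 + 12.64 = 9.1138.
∂x/∂I = −0.007, so E_I = -0.007·(1500/9.1138) ≈ -1.15.
E_I < 0: inferior good.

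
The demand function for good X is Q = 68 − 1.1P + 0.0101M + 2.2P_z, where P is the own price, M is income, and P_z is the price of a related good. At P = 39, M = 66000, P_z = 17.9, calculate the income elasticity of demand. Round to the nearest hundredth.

0.91

At the given point, Q = 68 − 1.1(39) + 0.0101(66000) + 2.2(17.9) = 68 − 42.9 + 666.6 + 39.38 = 731.08.
∂Q/∂M = +0.0101, so E_I = 0.0101·(66000/731.08) ≈ 0.91.
E_I ∈ (0,1): normal good (necessity).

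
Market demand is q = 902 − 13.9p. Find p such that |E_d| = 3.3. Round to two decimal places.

49.80

Set −bp/(a − bp) = −3.3 ⇒ bp = 3.3(a − bp) ⇒ bp(1+3.3) = 3.3·a.
p = 3.3·902/(13.9·4.3) ≈ 49.80.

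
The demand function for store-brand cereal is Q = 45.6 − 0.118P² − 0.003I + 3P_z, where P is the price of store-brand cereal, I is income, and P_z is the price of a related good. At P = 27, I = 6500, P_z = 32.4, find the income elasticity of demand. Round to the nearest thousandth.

-0.523

At the given point, Q = 45.6 − 0.118(27)² − 0.003(6500) + 3(32.4) = 45.6 − 86.022 − 19.5 + 97.2 = 37.278.
∂Q/∂I = −0.003, so E_I = -0.003·(6500/37.278) ≈ -0.523.
E_I < 0: inferior good.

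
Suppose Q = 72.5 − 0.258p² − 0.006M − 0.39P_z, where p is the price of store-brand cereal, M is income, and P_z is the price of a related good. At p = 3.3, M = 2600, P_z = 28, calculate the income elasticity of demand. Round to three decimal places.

-0.361

Substituting, Q = 72.5 − 0.258(3.3)² − 0.006(2600) − 0.39(28) = 72.5 − 2.8096 − 15.6 − 10.92 = 43.1704.
∂Q/∂M = −0.006, so E_I = -0.006·(2600/43.1704) ≈ -0.361.
E_I < 0: inferior good.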